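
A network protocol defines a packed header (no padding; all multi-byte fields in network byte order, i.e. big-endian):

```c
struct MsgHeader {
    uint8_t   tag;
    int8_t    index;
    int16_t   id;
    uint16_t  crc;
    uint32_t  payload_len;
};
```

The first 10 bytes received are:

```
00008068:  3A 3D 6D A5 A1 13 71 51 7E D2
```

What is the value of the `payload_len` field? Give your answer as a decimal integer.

1901166290

`payload_len` follows `tag` (1 B), `index` (1 B), `id` (2 B), `crc` (2 B), so it starts at offset 1 + 1 + 2 + 2 = 6 and occupies 4 bytes.
Bytes at offsets 6..9: 71 51 7E D2.
Big-endian: lowest address holds the most-significant byte.
The bytes are already most-significant first: 0x71517ED2.
0x71517ED2 = 1901166290.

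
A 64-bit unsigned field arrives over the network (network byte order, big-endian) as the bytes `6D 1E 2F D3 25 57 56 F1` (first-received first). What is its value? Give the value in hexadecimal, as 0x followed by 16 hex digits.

Big-endian stores the most-significant byte at the lowest address.
The bytes are already most-significant first: 0x6D1E2FD3255756F1.

0x6D1E2FD3255756F1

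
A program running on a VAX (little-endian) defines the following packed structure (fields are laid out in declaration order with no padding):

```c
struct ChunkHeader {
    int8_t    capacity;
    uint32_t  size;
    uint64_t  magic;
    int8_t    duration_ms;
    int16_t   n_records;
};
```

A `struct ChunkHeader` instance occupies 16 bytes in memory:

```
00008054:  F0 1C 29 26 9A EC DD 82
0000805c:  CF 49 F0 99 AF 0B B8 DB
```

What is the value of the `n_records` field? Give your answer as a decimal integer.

-9288

`n_records` follows `capacity` (1 B), `size` (4 B), `magic` (8 B), `duration_ms` (1 B), so it starts at offset 1 + 4 + 8 + 1 = 14 and occupies 2 bytes.
Bytes at offsets 14..15: B8 DB.
Little-endian: lowest address holds the least-significant byte.
Reassemble most-significant byte first: DB B8 → 0xDBB8.
Top bit is set, so as a signed 16-bit value this is 0xDBB8 − 2^16 = -9288.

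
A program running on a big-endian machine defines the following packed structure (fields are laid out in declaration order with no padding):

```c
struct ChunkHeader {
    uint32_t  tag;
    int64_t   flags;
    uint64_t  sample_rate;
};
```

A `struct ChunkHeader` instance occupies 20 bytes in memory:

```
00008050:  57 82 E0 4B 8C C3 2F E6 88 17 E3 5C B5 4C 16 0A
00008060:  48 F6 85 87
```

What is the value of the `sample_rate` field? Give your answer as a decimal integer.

`sample_rate` follows `tag` (4 B), `flags` (8 B), so it starts at offset 4 + 8 = 12 and occupies 8 bytes.
Bytes at offsets 12..19: B5 4C 16 0A 48 F6 85 87.
Big-endian: lowest address holds the most-significant byte.
The bytes are already most-significant first: 0xB54C160A48F68587.
0xB54C160A48F68587 = 13063840852524565895.

13063840852524565895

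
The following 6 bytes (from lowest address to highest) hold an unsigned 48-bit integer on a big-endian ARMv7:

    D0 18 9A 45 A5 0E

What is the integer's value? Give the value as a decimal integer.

228804086048014

Big-endian: lowest address holds the most-significant byte.
The bytes are already most-significant first: 0xD0189A45A50E.
0xD0189A45A50E = 228804086048014.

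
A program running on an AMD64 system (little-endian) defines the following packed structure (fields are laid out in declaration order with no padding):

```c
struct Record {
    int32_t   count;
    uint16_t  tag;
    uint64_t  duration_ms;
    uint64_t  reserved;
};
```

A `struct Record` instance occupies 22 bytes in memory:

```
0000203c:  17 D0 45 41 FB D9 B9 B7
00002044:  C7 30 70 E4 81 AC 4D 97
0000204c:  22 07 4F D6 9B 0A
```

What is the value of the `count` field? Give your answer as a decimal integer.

1095094295

`count` is the first field, at byte offset 0, occupying 4 bytes.
Bytes at offsets 0..3: 17 D0 45 41.
Little-endian: lowest address holds the least-significant byte.
Reassemble most-significant byte first: 41 45 D0 17 → 0x4145D017.
0x4145D017 = 1095094295.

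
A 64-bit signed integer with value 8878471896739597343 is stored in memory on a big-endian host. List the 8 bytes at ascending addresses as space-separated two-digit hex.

8878471896739597343 in hexadecimal, padded to 64 bits, is 0x7B36AB266173CC1F.
Split into bytes (most-significant first): 7B 36 AB 26 61 73 CC 1F.
Big-endian: lowest address holds the most-significant byte.
So the memory order matches the most-significant-first order: 7B 36 AB 26 61 73 CC 1F.

7B 36 AB 26 61 73 CC 1F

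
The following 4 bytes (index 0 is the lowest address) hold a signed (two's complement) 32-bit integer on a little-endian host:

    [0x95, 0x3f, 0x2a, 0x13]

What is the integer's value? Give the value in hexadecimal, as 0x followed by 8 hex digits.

In little-endian order the low byte comes first in memory.
Reassemble most-significant byte first: 13 2A 3F 95 → 0x132A3F95.

0x132A3F95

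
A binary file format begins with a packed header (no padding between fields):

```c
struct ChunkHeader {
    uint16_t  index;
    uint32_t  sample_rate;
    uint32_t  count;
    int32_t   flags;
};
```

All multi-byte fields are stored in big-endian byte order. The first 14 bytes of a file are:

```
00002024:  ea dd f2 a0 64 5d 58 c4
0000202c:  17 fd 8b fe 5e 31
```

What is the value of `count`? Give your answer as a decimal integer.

`count` follows `index` (2 B), `sample_rate` (4 B), so it starts at offset 2 + 4 = 6 and occupies 4 bytes.
Bytes at offsets 6..9: 58 C4 17 FD.
Big-endian stores the most-significant byte at the lowest address.
The bytes are already most-significant first: 0x58C417FD.
0x58C417FD = 1489246205.

1489246205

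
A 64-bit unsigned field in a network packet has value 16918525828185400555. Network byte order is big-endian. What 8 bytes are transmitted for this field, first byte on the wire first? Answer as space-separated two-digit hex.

EA CA AD 9A 40 43 24 EB

16918525828185400555 in hexadecimal, padded to 64 bits, is 0xEACAAD9A404324EB.
Split into bytes (most-significant first): EA CA AD 9A 40 43 24 EB.
Big-endian: lowest address holds the most-significant byte.
So the memory order matches the most-significant-first order: EA CA AD 9A 40 43 24 EB.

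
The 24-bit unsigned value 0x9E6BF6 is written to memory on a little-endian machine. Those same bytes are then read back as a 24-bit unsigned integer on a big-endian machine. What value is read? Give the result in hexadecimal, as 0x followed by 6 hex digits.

Stored little-endian, the bytes at ascending addresses are F6 6B 9E.
Read back as big-endian, the last byte is least significant, giving 0xF66B9E.

0xF66B9E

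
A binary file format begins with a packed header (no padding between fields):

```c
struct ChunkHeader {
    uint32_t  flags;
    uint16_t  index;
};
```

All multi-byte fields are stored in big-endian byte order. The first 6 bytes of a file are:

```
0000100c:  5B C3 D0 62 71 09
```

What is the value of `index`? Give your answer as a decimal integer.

`index` follows `flags` (4 bytes), so it starts at byte offset 4 and occupies 2 bytes.
Bytes at offsets 4..5: 71 09.
In big-endian order the high byte comes first in memory.
The bytes are already most-significant first: 0x7109.
0x7109 = 28937.

28937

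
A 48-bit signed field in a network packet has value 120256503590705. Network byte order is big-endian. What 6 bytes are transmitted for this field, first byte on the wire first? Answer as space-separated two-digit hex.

120256503590705 in hexadecimal, padded to 48 bits, is 0x6D5F662DAF31.
Split into bytes (most-significant first): 6D 5F 66 2D AF 31.
Big-endian stores the most-significant byte at the lowest address.
So the memory order matches the most-significant-first order: 6D 5F 66 2D AF 31.

6D 5F 66 2D AF 31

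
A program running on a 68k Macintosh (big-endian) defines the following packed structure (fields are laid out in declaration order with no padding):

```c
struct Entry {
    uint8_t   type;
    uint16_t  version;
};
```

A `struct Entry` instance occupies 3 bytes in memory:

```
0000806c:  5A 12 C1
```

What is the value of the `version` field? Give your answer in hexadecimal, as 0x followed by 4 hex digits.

0x12C1

`version` follows `type` (1 byte), so it starts at byte offset 1 and occupies 2 bytes.
Bytes at offsets 1..2: 12 C1.
Big-endian: lowest address holds the most-significant byte.
The bytes are already most-significant first: 0x12C1.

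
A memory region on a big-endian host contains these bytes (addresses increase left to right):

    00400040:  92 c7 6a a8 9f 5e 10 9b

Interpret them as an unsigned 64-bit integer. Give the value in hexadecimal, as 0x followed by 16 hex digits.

Big-endian stores the most-significant byte at the lowest address.
The bytes are already most-significant first: 0x92C76AA89F5E109B.

0x92C76AA89F5E109B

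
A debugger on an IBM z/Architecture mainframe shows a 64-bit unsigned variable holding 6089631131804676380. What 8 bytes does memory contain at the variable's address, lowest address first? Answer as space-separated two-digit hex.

6089631131804676380 in hexadecimal, padded to 64 bits, is 0x5482B7400860B11C.
Split into bytes (most-significant first): 54 82 B7 40 08 60 B1 1C.
Big-endian stores the most-significant byte at the lowest address.
So the memory order matches the most-significant-first order: 54 82 B7 40 08 60 B1 1C.

54 82 B7 40 08 60 B1 1C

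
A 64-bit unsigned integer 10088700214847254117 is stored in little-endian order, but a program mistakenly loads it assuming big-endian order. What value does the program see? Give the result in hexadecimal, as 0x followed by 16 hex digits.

10088700214847254117 in 64-bit hexadecimal is 0x8C024364A760AE65.
Stored little-endian, the bytes at ascending addresses are 65 AE 60 A7 64 43 02 8C.
Read back as big-endian, the last byte is least significant, giving 0x65AE60A76443028C.

0x65AE60A76443028C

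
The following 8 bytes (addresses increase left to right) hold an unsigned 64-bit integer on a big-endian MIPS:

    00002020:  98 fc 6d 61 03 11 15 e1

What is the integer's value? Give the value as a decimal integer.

In big-endian order the high byte comes first in memory.
The bytes are already most-significant first: 0x98FC6D61031115E1.
0x98FC6D61031115E1 = 11023806251326838241.

11023806251326838241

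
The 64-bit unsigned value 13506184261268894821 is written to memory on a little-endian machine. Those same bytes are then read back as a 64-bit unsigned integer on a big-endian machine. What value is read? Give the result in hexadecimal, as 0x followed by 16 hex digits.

13506184261268894821 in 64-bit hexadecimal is 0xBB6F9B06DBE77465.
Stored little-endian, the bytes at ascending addresses are 65 74 E7 DB 06 9B 6F BB.
Read back as big-endian, the last byte is least significant, giving 0x6574E7DB069B6FBB.

0x6574E7DB069B6FBB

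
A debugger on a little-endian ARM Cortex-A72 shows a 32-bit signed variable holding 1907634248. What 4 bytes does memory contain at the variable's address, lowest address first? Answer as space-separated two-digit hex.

1907634248 in hexadecimal, padded to 32 bits, is 0x71B43048.
Split into bytes (most-significant first): 71 B4 30 48.
In little-endian order the low byte comes first in memory.
So at ascending addresses the bytes are 48 30 B4 71.

48 30 B4 71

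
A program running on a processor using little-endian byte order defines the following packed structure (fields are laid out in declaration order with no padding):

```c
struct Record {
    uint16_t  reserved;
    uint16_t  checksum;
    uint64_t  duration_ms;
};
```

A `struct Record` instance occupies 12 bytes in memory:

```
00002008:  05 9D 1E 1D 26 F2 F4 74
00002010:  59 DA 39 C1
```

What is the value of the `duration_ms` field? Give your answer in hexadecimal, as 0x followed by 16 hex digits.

`duration_ms` follows `reserved` (2 B), `checksum` (2 B), so it starts at offset 2 + 2 = 4 and occupies 8 bytes.
Bytes at offsets 4..11: 26 F2 F4 74 59 DA 39 C1.
In little-endian order the low byte comes first in memory.
Reassemble most-significant byte first: C1 39 DA 59 74 F4 F2 26 → 0xC139DA5974F4F226.

0xC139DA5974F4F226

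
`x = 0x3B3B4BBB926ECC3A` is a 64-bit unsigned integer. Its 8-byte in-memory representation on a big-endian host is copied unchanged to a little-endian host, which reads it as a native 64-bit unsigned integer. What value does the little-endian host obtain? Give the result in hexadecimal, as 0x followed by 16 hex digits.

Stored big-endian, the bytes at ascending addresses are 3B 3B 4B BB 92 6E CC 3A.
Read back as little-endian, the first byte is least significant, giving 0x3ACC6E92BB4B3B3B.

0x3ACC6E92BB4B3B3B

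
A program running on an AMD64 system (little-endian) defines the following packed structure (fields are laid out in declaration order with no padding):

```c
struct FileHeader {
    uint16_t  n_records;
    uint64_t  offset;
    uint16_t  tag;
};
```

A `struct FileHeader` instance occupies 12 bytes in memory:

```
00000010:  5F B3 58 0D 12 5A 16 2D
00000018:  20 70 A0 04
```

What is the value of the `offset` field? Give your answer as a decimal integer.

8079507305526332760

`offset` follows `n_records` (2 bytes), so it starts at byte offset 2 and occupies 8 bytes.
Bytes at offsets 2..9: 58 0D 12 5A 16 2D 20 70.
Little-endian stores the least-significant byte at the lowest address.
Reassemble most-significant byte first: 70 20 2D 16 5A 12 0D 58 → 0x70202D165A120D58.
0x70202D165A120D58 = 8079507305526332760.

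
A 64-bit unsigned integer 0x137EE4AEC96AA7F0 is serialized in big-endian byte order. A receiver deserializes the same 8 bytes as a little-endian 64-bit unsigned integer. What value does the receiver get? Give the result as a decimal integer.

Stored big-endian, the bytes at ascending addresses are 13 7E E4 AE C9 6A A7 F0.
Read back as little-endian, the first byte is least significant, giving 0xF0A76AC9AEE47E13.
0xF0A76AC9AEE47E13 = 17340946304668565011.

17340946304668565011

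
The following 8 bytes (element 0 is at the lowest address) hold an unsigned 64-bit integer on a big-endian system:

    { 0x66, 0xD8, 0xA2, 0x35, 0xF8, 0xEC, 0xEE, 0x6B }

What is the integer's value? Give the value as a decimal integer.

Big-endian stores the most-significant byte at the lowest address.
The bytes are already most-significant first: 0x66D8A235F8ECEE6B.
0x66D8A235F8ECEE6B = 7410851539531394667.

7410851539531394667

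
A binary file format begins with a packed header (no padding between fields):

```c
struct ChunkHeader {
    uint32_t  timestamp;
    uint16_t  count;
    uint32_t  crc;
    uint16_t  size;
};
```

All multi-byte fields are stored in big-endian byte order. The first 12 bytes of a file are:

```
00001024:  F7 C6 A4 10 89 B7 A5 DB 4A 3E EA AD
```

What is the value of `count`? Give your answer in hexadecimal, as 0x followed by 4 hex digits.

`count` follows `timestamp` (4 bytes), so it starts at byte offset 4 and occupies 2 bytes.
Bytes at offsets 4..5: 89 B7.
Big-endian: lowest address holds the most-significant byte.
The bytes are already most-significant first: 0x89B7.

0x89B7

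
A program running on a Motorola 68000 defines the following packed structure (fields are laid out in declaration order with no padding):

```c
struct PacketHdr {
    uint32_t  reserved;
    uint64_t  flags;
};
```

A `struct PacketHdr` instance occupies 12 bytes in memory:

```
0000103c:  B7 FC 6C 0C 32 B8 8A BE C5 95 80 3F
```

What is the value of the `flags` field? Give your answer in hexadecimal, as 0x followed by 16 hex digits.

`flags` follows `reserved` (4 bytes), so it starts at byte offset 4 and occupies 8 bytes.
Bytes at offsets 4..11: 32 B8 8A BE C5 95 80 3F.
In big-endian order the high byte comes first in memory.
The bytes are already most-significant first: 0x32B88ABEC595803F.

0x32B88ABEC595803F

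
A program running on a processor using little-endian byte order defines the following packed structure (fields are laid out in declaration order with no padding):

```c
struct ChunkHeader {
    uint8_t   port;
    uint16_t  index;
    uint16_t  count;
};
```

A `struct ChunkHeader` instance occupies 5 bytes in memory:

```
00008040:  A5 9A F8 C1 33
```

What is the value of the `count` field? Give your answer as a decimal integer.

`count` follows `port` (1 B), `index` (2 B), so it starts at offset 1 + 2 = 3 and occupies 2 bytes.
Bytes at offsets 3..4: C1 33.
Little-endian stores the least-significant byte at the lowest address.
Reassemble most-significant byte first: 33 C1 → 0x33C1.
0x33C1 = 13249.

13249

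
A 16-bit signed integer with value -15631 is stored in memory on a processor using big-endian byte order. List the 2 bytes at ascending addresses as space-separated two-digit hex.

C2 F1

Two's complement of -15631 in 16 bits: 15631 = 0x3D0F; invert → 0xC2F0; add 1 → 0xC2F1.
Split into bytes (most-significant first): C2 F1.
Big-endian: lowest address holds the most-significant byte.
So the memory order matches the most-significant-first order: C2 F1.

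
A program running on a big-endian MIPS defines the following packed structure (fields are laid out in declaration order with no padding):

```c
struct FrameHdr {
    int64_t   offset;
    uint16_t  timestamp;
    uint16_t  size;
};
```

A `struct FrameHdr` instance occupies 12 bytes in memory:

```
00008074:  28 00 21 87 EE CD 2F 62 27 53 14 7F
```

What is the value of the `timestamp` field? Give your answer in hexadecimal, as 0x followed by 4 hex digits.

0x2753

`timestamp` follows `offset` (8 bytes), so it starts at byte offset 8 and occupies 2 bytes.
Bytes at offsets 8..9: 27 53.
In big-endian order the high byte comes first in memory.
The bytes are already most-significant first: 0x2753.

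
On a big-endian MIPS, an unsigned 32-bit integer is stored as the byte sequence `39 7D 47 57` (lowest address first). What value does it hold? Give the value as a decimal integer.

Big-endian stores the most-significant byte at the lowest address.
The bytes are already most-significant first: 0x397D4757.
0x397D4757 = 964511575.

964511575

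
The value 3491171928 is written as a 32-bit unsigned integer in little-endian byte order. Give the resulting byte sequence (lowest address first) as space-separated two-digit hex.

3491171928 in hexadecimal, padded to 32 bits, is 0xD0170E58.
Split into bytes (most-significant first): D0 17 0E 58.
In little-endian order the low byte comes first in memory.
So at ascending addresses the bytes are 58 0E 17 D0.

58 0E 17 D0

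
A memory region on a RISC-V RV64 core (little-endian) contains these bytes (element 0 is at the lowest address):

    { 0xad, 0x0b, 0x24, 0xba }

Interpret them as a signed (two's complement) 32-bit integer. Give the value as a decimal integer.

-1172042835

Little-endian stores the least-significant byte at the lowest address.
Reassemble most-significant byte first: BA 24 0B AD → 0xBA240BAD.
Top bit is set, so as a signed 32-bit value this is 0xBA240BAD − 2^32 = -1172042835.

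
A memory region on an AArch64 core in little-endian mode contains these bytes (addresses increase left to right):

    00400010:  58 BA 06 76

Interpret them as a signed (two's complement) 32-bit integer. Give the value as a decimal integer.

1980152408

In little-endian order the low byte comes first in memory.
Reassemble most-significant byte first: 76 06 BA 58 → 0x7606BA58.
0x7606BA58 = 1980152408.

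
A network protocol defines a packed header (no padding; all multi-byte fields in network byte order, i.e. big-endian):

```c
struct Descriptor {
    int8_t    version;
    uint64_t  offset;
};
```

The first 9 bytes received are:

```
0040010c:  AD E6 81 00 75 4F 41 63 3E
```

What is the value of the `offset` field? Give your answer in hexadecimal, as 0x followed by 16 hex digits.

`offset` follows `version` (1 byte), so it starts at byte offset 1 and occupies 8 bytes.
Bytes at offsets 1..8: E6 81 00 75 4F 41 63 3E.
Big-endian stores the most-significant byte at the lowest address.
The bytes are already most-significant first: 0xE68100754F41633E.

0xE68100754F41633E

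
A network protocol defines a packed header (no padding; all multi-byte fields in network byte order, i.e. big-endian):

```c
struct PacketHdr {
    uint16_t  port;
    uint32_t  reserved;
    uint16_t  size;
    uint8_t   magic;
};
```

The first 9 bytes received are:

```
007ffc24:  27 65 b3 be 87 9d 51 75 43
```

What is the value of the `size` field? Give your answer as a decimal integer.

`size` follows `port` (2 B), `reserved` (4 B), so it starts at offset 2 + 4 = 6 and occupies 2 bytes.
Bytes at offsets 6..7: 51 75.
Big-endian: lowest address holds the most-significant byte.
The bytes are already most-significant first: 0x5175.
0x5175 = 20853.

20853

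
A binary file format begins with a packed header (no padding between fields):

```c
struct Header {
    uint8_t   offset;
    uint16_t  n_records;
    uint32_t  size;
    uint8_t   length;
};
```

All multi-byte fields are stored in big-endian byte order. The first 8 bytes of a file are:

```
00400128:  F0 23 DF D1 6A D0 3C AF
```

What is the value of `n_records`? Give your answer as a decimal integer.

9183

`n_records` follows `offset` (1 byte), so it starts at byte offset 1 and occupies 2 bytes.
Bytes at offsets 1..2: 23 DF.
Big-endian: lowest address holds the most-significant byte.
The bytes are already most-significant first: 0x23DF.
0x23DF = 9183.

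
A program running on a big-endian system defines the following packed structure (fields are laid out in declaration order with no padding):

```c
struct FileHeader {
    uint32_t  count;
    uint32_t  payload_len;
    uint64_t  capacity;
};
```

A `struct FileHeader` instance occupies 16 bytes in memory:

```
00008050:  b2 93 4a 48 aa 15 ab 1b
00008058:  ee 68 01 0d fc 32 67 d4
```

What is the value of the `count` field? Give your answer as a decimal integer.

2995997256

`count` is the first field, at byte offset 0, occupying 4 bytes.
Bytes at offsets 0..3: B2 93 4A 48.
Big-endian stores the most-significant byte at the lowest address.
The bytes are already most-significant first: 0xB2934A48.
0xB2934A48 = 2995997256.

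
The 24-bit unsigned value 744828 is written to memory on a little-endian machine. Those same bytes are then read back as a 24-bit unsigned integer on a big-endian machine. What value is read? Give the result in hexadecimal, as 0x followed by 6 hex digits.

744828 in 24-bit hexadecimal is 0x0B5D7C.
Stored little-endian, the bytes at ascending addresses are 7C 5D 0B.
Read back as big-endian, the last byte is least significant, giving 0x7C5D0B.

0x7C5D0B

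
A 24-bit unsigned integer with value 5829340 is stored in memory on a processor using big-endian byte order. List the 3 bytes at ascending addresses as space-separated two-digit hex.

5829340 in hexadecimal, padded to 24 bits, is 0x58F2DC.
Split into bytes (most-significant first): 58 F2 DC.
In big-endian order the high byte comes first in memory.
So the memory order matches the most-significant-first order: 58 F2 DC.

58 F2 DC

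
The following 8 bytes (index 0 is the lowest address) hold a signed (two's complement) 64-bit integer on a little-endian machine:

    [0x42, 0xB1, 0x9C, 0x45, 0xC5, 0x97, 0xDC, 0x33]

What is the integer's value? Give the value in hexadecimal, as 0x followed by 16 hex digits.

0x33DC97C5459CB142

In little-endian order the low byte comes first in memory.
Reassemble most-significant byte first: 33 DC 97 C5 45 9C B1 42 → 0x33DC97C5459CB142.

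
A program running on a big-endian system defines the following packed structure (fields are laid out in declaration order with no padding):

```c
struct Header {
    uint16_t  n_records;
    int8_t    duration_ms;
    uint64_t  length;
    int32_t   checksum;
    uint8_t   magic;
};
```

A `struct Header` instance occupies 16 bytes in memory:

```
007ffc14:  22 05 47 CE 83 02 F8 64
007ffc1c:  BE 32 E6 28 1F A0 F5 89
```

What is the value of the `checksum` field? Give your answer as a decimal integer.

`checksum` follows `n_records` (2 B), `duration_ms` (1 B), `length` (8 B), so it starts at offset 2 + 1 + 8 = 11 and occupies 4 bytes.
Bytes at offsets 11..14: 28 1F A0 F5.
Big-endian: lowest address holds the most-significant byte.
The bytes are already most-significant first: 0x281FA0F5.
0x281FA0F5 = 673161461.

673161461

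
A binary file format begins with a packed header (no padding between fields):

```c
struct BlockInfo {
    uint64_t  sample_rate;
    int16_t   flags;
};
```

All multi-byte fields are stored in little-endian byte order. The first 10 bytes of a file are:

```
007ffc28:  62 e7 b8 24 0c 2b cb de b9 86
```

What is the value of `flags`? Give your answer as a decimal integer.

`flags` follows `sample_rate` (8 bytes), so it starts at byte offset 8 and occupies 2 bytes.
Bytes at offsets 8..9: B9 86.
In little-endian order the low byte comes first in memory.
Reassemble most-significant byte first: 86 B9 → 0x86B9.
Top bit is set, so as a signed 16-bit value this is 0x86B9 − 2^16 = -31047.

-31047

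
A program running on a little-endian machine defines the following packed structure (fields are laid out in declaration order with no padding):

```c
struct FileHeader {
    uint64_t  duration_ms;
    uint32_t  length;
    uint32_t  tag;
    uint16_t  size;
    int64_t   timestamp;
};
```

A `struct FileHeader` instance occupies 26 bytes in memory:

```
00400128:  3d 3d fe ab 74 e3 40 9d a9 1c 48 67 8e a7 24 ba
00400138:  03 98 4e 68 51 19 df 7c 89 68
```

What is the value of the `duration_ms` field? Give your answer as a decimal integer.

11331306752705445181

`duration_ms` is the first field, at byte offset 0, occupying 8 bytes.
Bytes at offsets 0..7: 3D 3D FE AB 74 E3 40 9D.
Little-endian: lowest address holds the least-significant byte.
Reassemble most-significant byte first: 9D 40 E3 74 AB FE 3D 3D → 0x9D40E374ABFE3D3D.
0x9D40E374ABFE3D3D = 11331306752705445181.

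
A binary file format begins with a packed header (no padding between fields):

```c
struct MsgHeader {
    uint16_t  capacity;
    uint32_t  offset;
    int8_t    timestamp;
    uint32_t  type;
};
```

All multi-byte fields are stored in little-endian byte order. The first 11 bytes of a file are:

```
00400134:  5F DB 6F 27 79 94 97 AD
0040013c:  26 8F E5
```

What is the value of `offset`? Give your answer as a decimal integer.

`offset` follows `capacity` (2 bytes), so it starts at byte offset 2 and occupies 4 bytes.
Bytes at offsets 2..5: 6F 27 79 94.
Little-endian: lowest address holds the least-significant byte.
Reassemble most-significant byte first: 94 79 27 6F → 0x9479276F.
0x9479276F = 2490967919.

2490967919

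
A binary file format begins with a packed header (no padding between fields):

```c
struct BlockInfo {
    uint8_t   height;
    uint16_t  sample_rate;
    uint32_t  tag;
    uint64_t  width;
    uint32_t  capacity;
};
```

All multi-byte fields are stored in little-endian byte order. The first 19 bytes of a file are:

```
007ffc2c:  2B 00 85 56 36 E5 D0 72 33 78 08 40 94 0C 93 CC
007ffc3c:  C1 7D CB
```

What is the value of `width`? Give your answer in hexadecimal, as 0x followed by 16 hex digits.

0x930C944008783372

`width` follows `height` (1 B), `sample_rate` (2 B), `tag` (4 B), so it starts at offset 1 + 2 + 4 = 7 and occupies 8 bytes.
Bytes at offsets 7..14: 72 33 78 08 40 94 0C 93.
In little-endian order the low byte comes first in memory.
Reassemble most-significant byte first: 93 0C 94 40 08 78 33 72 → 0x930C944008783372.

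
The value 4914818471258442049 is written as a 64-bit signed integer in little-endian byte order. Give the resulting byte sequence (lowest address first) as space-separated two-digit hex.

4914818471258442049 in hexadecimal, padded to 64 bits, is 0x4434F15C1AE34941.
Split into bytes (most-significant first): 44 34 F1 5C 1A E3 49 41.
Little-endian: lowest address holds the least-significant byte.
So at ascending addresses the bytes are 41 49 E3 1A 5C F1 34 44.

41 49 E3 1A 5C F1 34 44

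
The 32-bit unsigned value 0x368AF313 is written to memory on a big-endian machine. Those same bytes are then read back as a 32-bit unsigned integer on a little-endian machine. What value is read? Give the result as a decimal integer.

334727734

Stored big-endian, the bytes at ascending addresses are 36 8A F3 13.
Read back as little-endian, the first byte is least significant, giving 0x13F38A36.
0x13F38A36 = 334727734.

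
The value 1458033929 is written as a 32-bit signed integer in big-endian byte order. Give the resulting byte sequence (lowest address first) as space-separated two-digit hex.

1458033929 in hexadecimal, padded to 32 bits, is 0x56E7D509.
Split into bytes (most-significant first): 56 E7 D5 09.
Big-endian: lowest address holds the most-significant byte.
So the memory order matches the most-significant-first order: 56 E7 D5 09.

56 E7 D5 09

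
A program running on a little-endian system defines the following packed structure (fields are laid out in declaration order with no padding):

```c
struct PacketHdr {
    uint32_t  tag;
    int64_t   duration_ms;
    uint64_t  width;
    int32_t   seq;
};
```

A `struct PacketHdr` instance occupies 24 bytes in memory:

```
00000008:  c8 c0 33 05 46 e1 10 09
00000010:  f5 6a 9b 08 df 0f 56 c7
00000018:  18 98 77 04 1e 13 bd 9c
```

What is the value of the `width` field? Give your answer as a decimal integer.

321893130571223007

`width` follows `tag` (4 B), `duration_ms` (8 B), so it starts at offset 4 + 8 = 12 and occupies 8 bytes.
Bytes at offsets 12..19: DF 0F 56 C7 18 98 77 04.
In little-endian order the low byte comes first in memory.
Reassemble most-significant byte first: 04 77 98 18 C7 56 0F DF → 0x04779818C7560FDF.
0x04779818C7560FDF = 321893130571223007.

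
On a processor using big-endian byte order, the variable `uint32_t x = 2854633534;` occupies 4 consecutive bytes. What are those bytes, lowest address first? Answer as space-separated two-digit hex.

AA 26 40 3E

2854633534 in hexadecimal, padded to 32 bits, is 0xAA26403E.
Split into bytes (most-significant first): AA 26 40 3E.
In big-endian order the high byte comes first in memory.
So the memory order matches the most-significant-first order: AA 26 40 3E.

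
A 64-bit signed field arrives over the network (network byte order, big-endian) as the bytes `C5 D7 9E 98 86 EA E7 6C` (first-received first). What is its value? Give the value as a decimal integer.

-4190706550309197972

In big-endian order the high byte comes first in memory.
The bytes are already most-significant first: 0xC5D79E9886EAE76C.
Top bit is set, so as a signed 64-bit value this is 0xC5D79E9886EAE76C − 2^64 = -4190706550309197972.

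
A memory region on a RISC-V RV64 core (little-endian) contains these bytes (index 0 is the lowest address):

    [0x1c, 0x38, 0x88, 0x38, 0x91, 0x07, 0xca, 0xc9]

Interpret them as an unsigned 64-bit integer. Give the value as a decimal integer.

14540442667219171356

In little-endian order the low byte comes first in memory.
Reassemble most-significant byte first: C9 CA 07 91 38 88 38 1C → 0xC9CA07913888381C.
0xC9CA07913888381C = 14540442667219171356.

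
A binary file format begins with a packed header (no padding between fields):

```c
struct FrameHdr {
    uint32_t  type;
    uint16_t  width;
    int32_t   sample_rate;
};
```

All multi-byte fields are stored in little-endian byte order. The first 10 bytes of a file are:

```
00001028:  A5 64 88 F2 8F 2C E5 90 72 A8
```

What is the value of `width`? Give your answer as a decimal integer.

11407

`width` follows `type` (4 bytes), so it starts at byte offset 4 and occupies 2 bytes.
Bytes at offsets 4..5: 8F 2C.
Little-endian: lowest address holds the least-significant byte.
Reassemble most-significant byte first: 2C 8F → 0x2C8F.
0x2C8F = 11407.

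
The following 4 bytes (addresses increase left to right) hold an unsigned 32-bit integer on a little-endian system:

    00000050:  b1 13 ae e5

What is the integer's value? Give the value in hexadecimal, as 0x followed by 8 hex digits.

0xE5AE13B1

In little-endian order the low byte comes first in memory.
Reassemble most-significant byte first: E5 AE 13 B1 → 0xE5AE13B1.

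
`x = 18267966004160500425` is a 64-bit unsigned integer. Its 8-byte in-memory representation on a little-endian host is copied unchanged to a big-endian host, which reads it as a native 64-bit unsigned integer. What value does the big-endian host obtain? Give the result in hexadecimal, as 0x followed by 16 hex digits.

18267966004160500425 in 64-bit hexadecimal is 0xFD84DA4AFEE612C9.
Stored little-endian, the bytes at ascending addresses are C9 12 E6 FE 4A DA 84 FD.
Read back as big-endian, the last byte is least significant, giving 0xC912E6FE4ADA84FD.

0xC912E6FE4ADA84FD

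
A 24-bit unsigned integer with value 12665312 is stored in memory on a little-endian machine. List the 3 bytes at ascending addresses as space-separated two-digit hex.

E0 41 C1

12665312 in hexadecimal, padded to 24 bits, is 0xC141E0.
Split into bytes (most-significant first): C1 41 E0.
In little-endian order the low byte comes first in memory.
So at ascending addresses the bytes are E0 41 C1.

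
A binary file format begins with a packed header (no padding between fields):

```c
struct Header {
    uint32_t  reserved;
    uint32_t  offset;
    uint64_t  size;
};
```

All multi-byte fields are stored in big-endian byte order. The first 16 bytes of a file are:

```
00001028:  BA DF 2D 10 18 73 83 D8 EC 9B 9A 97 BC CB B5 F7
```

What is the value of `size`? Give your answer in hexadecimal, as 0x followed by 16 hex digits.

`size` follows `reserved` (4 B), `offset` (4 B), so it starts at offset 4 + 4 = 8 and occupies 8 bytes.
Bytes at offsets 8..15: EC 9B 9A 97 BC CB B5 F7.
In big-endian order the high byte comes first in memory.
The bytes are already most-significant first: 0xEC9B9A97BCCBB5F7.

0xEC9B9A97BCCBB5F7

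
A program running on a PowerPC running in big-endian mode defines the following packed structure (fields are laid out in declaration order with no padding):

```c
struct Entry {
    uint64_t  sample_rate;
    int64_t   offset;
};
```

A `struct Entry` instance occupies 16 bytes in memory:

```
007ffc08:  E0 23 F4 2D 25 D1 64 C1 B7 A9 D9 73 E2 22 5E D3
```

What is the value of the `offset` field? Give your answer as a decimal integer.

`offset` follows `sample_rate` (8 bytes), so it starts at byte offset 8 and occupies 8 bytes.
Bytes at offsets 8..15: B7 A9 D9 73 E2 22 5E D3.
Big-endian: lowest address holds the most-significant byte.
The bytes are already most-significant first: 0xB7A9D973E2225ED3.
Top bit is set, so as a signed 64-bit value this is 0xB7A9D973E2225ED3 − 2^64 = -5212396001966268717.

-5212396001966268717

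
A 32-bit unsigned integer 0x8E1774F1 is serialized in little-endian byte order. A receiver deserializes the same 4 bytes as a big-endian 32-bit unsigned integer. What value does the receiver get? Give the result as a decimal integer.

4050917262

Stored little-endian, the bytes at ascending addresses are F1 74 17 8E.
Read back as big-endian, the last byte is least significant, giving 0xF174178E.
0xF174178E = 4050917262.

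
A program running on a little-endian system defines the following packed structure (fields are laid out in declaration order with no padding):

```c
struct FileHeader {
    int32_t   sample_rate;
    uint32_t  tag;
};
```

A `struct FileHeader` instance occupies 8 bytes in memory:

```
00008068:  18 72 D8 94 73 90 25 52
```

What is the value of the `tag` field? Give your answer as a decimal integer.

1378193523

`tag` follows `sample_rate` (4 bytes), so it starts at byte offset 4 and occupies 4 bytes.
Bytes at offsets 4..7: 73 90 25 52.
Little-endian stores the least-significant byte at the lowest address.
Reassemble most-significant byte first: 52 25 90 73 → 0x52259073.
0x52259073 = 1378193523.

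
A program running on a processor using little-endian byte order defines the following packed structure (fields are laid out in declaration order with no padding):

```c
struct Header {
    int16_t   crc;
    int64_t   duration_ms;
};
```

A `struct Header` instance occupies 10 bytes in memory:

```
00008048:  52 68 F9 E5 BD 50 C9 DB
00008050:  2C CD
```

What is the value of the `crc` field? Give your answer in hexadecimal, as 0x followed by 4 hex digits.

`crc` is the first field, at byte offset 0, occupying 2 bytes.
Bytes at offsets 0..1: 52 68.
Little-endian stores the least-significant byte at the lowest address.
Reassemble most-significant byte first: 68 52 → 0x6852.

0x6852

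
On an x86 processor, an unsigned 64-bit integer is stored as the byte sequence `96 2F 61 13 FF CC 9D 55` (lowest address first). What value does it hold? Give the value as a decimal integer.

In little-endian order the low byte comes first in memory.
Reassemble most-significant byte first: 55 9D CC FF 13 61 2F 96 → 0x559DCCFF13612F96.
0x559DCCFF13612F96 = 6169312460481310614.

6169312460481310614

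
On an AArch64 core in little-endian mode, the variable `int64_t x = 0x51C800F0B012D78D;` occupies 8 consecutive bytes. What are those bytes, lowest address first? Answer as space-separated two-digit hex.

Split into bytes (most-significant first): 51 C8 00 F0 B0 12 D7 8D.
In little-endian order the low byte comes first in memory.
So at ascending addresses the bytes are 8D D7 12 B0 F0 00 C8 51.

8D D7 12 B0 F0 00 C8 51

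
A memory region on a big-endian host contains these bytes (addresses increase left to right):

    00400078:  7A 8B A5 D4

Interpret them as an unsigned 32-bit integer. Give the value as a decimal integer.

2055972308

In big-endian order the high byte comes first in memory.
The bytes are already most-significant first: 0x7A8BA5D4.
0x7A8BA5D4 = 2055972308.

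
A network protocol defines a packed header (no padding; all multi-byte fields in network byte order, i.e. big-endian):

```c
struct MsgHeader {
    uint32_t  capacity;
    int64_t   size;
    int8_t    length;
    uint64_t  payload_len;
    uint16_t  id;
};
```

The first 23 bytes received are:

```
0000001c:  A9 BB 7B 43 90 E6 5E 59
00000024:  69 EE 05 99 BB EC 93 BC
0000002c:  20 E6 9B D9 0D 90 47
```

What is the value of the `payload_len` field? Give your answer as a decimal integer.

17047175864021408013

`payload_len` follows `capacity` (4 B), `size` (8 B), `length` (1 B), so it starts at offset 4 + 8 + 1 = 13 and occupies 8 bytes.
Bytes at offsets 13..20: EC 93 BC 20 E6 9B D9 0D.
Big-endian stores the most-significant byte at the lowest address.
The bytes are already most-significant first: 0xEC93BC20E69BD90D.
0xEC93BC20E69BD90D = 17047175864021408013.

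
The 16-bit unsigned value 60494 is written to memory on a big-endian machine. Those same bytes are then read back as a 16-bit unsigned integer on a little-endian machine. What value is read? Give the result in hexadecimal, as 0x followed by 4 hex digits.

60494 in 16-bit hexadecimal is 0xEC4E.
Stored big-endian, the bytes at ascending addresses are EC 4E.
Read back as little-endian, the first byte is least significant, giving 0x4EEC.

0x4EEC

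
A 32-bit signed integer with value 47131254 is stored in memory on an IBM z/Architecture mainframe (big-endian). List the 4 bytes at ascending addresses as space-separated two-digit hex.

02 CF 2A 76

47131254 in hexadecimal, padded to 32 bits, is 0x02CF2A76.
Split into bytes (most-significant first): 02 CF 2A 76.
In big-endian order the high byte comes first in memory.
So the memory order matches the most-significant-first order: 02 CF 2A 76.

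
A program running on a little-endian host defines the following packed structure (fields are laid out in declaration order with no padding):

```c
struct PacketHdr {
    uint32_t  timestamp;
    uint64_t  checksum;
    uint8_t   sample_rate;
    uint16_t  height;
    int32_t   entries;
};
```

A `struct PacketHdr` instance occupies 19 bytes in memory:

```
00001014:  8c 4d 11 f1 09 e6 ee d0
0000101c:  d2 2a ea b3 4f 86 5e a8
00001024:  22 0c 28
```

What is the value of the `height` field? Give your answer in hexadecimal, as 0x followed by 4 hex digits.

`height` follows `timestamp` (4 B), `checksum` (8 B), `sample_rate` (1 B), so it starts at offset 4 + 8 + 1 = 13 and occupies 2 bytes.
Bytes at offsets 13..14: 86 5E.
Little-endian: lowest address holds the least-significant byte.
Reassemble most-significant byte first: 5E 86 → 0x5E86.

0x5E86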